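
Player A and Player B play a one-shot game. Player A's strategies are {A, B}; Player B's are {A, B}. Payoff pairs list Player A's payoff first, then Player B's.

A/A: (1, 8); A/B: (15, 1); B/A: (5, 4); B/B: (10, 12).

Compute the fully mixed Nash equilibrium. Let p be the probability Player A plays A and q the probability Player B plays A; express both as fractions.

Each player's mixing probability is pinned down by making the *other* player indifferent.
Player B indifferent between A and B: p·8 + (1−p)·4 = p·1 + (1−p)·12 ⟹ 4 + 4p = 12 + (-11)p ⟹ p = 8/15.
Player A indifferent between A and B: q·1 + (1−q)·15 = q·5 + (1−q)·10 ⟹ 15 + (-14)q = 10 + (-5)q ⟹ q = 5/9.

p = 8/15, q = 5/9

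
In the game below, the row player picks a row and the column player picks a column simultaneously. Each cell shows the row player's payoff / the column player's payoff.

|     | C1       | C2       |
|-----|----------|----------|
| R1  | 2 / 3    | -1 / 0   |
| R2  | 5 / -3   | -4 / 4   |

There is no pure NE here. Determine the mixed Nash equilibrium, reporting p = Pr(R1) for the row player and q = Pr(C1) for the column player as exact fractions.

In a mixed NE each player is indifferent between their pure strategies, so the opponent's mix sets the indifference.
The column player indifferent between C1 and C2: p·3 + (1−p)·(-3) = p·0 + (1−p)·4 ⟹ (-3) + 6p = 4 + (-4)p ⟹ p = 7/10.
The row player indifferent between R1 and R2: q·2 + (1−q)·(-1) = q·5 + (1−q)·(-4) ⟹ (-1) + 3q = (-4) + 9q ⟹ q = 1/2.

p = 7/10, q = 1/2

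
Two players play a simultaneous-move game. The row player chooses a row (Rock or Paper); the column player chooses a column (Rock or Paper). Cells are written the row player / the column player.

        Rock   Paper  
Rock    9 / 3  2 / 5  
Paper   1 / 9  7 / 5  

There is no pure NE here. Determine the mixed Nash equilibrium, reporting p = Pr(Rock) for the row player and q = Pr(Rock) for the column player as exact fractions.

p = 2/3, q = 5/13

Each player's mixing probability is pinned down by making the *other* player indifferent.
The column player indifferent between Rock and Paper: p·3 + (1−p)·9 = p·5 + (1−p)·5 ⟹ 9 + (-6)p = 5 + 0p ⟹ p = 2/3.
The row player indifferent between Rock and Paper: q·9 + (1−q)·2 = q·1 + (1−q)·7 ⟹ 2 + 7q = 7 + (-6)q ⟹ q = 5/13.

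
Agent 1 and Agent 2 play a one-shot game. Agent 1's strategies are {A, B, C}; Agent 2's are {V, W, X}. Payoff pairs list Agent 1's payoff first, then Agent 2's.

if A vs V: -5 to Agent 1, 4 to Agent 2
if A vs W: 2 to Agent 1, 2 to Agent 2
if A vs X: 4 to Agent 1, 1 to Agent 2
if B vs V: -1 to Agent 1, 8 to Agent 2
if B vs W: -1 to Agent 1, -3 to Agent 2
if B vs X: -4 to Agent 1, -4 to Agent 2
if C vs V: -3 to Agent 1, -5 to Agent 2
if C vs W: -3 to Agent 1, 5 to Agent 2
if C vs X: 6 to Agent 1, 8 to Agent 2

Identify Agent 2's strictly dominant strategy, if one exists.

A strategy is strictly dominant if it gives Agent 2 a strictly higher payoff than every other strategy, against every choice by the opponent.
V is not dominant: against C, W gives 5 > -5.
W is not dominant: against A, V gives 4 > 2.
X is not dominant: against A, V gives 4 > 1.
No single strategy is best against every opponent action.

None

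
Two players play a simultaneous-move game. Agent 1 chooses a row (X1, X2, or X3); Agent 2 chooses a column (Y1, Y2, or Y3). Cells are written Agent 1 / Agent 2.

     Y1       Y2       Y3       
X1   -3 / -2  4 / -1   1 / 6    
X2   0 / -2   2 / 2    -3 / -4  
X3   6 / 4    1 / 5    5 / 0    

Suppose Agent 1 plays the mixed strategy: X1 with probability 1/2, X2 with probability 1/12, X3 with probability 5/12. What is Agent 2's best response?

Y3

Compute Agent 2's expected payoff from each pure strategy against the given mix.
Y1: (1/2)·(-2) + (1/12)·(-2) + (5/12)·4 = 1/2
Y2: (1/2)·(-1) + (1/12)·2 + (5/12)·5 = 7/4
Y3: (1/2)·6 + (1/12)·(-4) + (5/12)·0 = 8/3
Highest expected payoff is 8/3, from Y3.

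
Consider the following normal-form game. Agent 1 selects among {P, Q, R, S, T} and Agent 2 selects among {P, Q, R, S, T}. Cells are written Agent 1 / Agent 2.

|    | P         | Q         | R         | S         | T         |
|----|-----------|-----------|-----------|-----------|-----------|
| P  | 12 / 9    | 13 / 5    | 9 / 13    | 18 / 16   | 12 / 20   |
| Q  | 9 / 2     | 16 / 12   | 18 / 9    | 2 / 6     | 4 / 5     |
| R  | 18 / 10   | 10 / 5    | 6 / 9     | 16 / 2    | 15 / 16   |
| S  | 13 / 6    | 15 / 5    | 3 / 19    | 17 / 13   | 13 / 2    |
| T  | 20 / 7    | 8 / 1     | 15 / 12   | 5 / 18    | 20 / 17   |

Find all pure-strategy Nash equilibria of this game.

(Q, Q)

A profile is a Nash equilibrium when each player is best-responding to the other.
Agent 1's best responses — vs P: T (payoff 20); vs Q: Q (payoff 16); vs R: Q (payoff 18); vs S: P (payoff 18); vs T: T (payoff 20).
Agent 2's best responses — vs P: T (payoff 20); vs Q: Q (payoff 12); vs R: T (payoff 16); vs S: R (payoff 19); vs T: S (payoff 18).
The only mutual best response is (Q, Q); neither player gains by switching there.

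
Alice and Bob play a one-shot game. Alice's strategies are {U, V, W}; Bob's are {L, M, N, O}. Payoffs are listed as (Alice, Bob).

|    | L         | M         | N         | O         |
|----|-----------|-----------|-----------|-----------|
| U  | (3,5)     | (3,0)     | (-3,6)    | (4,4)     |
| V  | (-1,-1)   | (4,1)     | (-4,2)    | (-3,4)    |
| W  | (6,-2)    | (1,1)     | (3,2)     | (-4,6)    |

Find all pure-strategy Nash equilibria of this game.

A profile is a Nash equilibrium when each player is best-responding to the other.
Alice's best responses — vs L: W (payoff 6); vs M: V (payoff 4); vs N: W (payoff 3); vs O: U (payoff 4).
Bob's best responses — vs U: N (payoff 6); vs V: O (payoff 4); vs W: O (payoff 6).
No cell has both players best-responding. For instance, Alice's best reply to O is U, but against U Bob prefers N over O.

No pure-strategy Nash equilibrium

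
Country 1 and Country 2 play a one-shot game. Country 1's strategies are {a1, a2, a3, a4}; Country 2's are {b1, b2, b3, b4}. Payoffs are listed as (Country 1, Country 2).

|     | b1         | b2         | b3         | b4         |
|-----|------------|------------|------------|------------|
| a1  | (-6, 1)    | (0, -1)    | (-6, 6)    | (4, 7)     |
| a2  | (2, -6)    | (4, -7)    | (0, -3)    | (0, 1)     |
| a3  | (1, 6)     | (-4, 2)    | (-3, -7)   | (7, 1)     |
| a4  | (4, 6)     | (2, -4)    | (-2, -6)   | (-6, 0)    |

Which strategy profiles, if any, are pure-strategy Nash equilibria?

(a4, b1)

A profile is a Nash equilibrium when each player is best-responding to the other.
Country 1's best responses — vs b1: a4 (payoff 4); vs b2: a2 (payoff 4); vs b3: a2 (payoff 0); vs b4: a3 (payoff 7).
Country 2's best responses — vs a1: b4 (payoff 7); vs a2: b4 (payoff 1); vs a3: b1 (payoff 6); vs a4: b1 (payoff 6).
The only mutual best response is (a4, b1); neither player gains by switching there.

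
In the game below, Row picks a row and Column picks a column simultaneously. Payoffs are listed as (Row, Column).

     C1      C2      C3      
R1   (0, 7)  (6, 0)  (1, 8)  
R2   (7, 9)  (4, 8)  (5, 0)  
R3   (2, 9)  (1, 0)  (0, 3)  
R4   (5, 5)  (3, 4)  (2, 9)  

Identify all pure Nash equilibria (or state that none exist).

A profile is a Nash equilibrium when each player is best-responding to the other.
Row's best responses — vs C1: R2 (payoff 7); vs C2: R1 (payoff 6); vs C3: R2 (payoff 5).
Column's best responses — vs R1: C3 (payoff 8); vs R2: C1 (payoff 9); vs R3: C1 (payoff 9); vs R4: C3 (payoff 9).
The only mutual best response is (R2, C1); neither player gains by switching there.

(R2, C1)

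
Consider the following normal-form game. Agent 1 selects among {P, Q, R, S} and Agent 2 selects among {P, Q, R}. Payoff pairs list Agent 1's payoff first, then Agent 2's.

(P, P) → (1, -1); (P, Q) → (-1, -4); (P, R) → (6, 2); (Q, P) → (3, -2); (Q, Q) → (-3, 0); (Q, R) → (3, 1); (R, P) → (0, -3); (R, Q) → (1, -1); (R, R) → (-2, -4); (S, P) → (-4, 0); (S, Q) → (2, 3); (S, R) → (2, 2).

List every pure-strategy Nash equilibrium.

Find each player's best response to every opponent strategy; NE are the intersections.
Agent 1's best responses — vs P: Q (payoff 3); vs Q: S (payoff 2); vs R: P (payoff 6).
Agent 2's best responses — vs P: R (payoff 2); vs Q: R (payoff 1); vs R: Q (payoff -1); vs S: Q (payoff 3).
Mutual best responses occur at (P, R) and (S, Q); at each, neither player gains by switching.

(P, R) and (S, Q)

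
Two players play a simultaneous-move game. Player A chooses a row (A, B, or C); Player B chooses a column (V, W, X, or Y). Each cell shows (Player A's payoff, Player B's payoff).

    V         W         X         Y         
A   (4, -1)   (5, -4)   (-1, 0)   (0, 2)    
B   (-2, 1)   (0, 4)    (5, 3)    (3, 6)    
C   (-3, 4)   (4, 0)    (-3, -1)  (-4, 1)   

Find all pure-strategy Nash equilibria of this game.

Find each player's best response to every opponent strategy; NE are the intersections.
Player A's best responses — vs V: A (payoff 4); vs W: A (payoff 5); vs X: B (payoff 5); vs Y: B (payoff 3).
Player B's best responses — vs A: Y (payoff 2); vs B: Y (payoff 6); vs C: V (payoff 4).
The only mutual best response is (B, Y); neither player gains by switching there.

(B, Y)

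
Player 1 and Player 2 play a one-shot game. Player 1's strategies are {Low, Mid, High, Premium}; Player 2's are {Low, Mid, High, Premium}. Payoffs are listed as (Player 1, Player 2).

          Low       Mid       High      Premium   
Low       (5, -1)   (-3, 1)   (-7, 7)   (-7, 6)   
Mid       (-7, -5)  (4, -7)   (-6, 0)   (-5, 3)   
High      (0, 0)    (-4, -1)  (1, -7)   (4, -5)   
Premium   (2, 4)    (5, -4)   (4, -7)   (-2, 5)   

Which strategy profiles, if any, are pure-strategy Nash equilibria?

Check mutual best responses: a cell is a NE iff neither player can gain by unilaterally deviating.
Player 1's best responses — vs Low: Low (payoff 5); vs Mid: Premium (payoff 5); vs High: Premium (payoff 4); vs Premium: High (payoff 4).
Player 2's best responses — vs Low: High (payoff 7); vs Mid: Premium (payoff 3); vs High: Low (payoff 0); vs Premium: Premium (payoff 5).
No cell has both players best-responding. For instance, Player 1's best reply to Mid is Premium, but against Premium Player 2 prefers Premium over Mid.

There is no pure-strategy Nash equilibrium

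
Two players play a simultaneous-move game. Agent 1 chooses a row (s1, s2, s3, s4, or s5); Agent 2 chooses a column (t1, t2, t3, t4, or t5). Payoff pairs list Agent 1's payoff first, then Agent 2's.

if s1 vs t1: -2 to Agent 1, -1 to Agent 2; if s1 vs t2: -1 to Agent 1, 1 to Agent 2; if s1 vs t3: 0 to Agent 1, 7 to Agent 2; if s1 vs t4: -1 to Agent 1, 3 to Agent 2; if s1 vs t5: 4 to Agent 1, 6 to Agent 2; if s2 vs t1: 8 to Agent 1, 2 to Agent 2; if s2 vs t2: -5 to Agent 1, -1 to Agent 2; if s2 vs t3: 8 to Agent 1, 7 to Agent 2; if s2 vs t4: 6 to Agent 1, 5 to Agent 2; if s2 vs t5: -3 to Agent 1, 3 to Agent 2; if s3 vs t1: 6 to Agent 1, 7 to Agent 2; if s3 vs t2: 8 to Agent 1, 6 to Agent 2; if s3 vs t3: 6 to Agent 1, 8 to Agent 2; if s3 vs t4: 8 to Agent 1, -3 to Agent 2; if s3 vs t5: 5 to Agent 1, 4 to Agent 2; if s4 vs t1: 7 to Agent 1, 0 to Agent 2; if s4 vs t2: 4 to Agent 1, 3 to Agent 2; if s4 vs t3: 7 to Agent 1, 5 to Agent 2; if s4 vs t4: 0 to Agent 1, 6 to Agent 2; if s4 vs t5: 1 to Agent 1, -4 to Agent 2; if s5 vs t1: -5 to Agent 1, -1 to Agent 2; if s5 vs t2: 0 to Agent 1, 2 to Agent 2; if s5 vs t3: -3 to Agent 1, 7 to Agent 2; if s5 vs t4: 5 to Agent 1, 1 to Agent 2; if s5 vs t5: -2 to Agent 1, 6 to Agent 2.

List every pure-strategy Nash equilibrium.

Find each player's best response to every opponent strategy; NE are the intersections.
Agent 1's best responses — vs t1: s2 (payoff 8); vs t2: s3 (payoff 8); vs t3: s2 (payoff 8); vs t4: s3 (payoff 8); vs t5: s3 (payoff 5).
Agent 2's best responses — vs s1: t3 (payoff 7); vs s2: t3 (payoff 7); vs s3: t3 (payoff 8); vs s4: t4 (payoff 6); vs s5: t3 (payoff 7).
The only mutual best response is (s2, t3); neither player gains by switching there.

(s2, t3)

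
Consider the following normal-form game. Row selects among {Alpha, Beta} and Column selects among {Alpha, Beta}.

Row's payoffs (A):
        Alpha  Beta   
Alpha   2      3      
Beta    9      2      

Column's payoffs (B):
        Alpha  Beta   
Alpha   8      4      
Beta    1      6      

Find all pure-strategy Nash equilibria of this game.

A profile is a Nash equilibrium when each player is best-responding to the other.
Row's best responses — vs Alpha: Beta (payoff 9); vs Beta: Alpha (payoff 3).
Column's best responses — vs Alpha: Alpha (payoff 8); vs Beta: Beta (payoff 6).
No cell has both players best-responding. For instance, Row's best reply to Beta is Alpha, but against Alpha Column prefers Alpha over Beta.

None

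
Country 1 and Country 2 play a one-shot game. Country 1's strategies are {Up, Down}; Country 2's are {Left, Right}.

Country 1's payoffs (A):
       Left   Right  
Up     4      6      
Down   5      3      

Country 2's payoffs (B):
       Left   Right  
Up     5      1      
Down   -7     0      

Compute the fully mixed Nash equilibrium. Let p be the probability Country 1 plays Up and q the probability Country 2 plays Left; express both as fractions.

In a mixed NE each player is indifferent between their pure strategies, so the opponent's mix sets the indifference.
Country 2 indifferent between Left and Right: p·5 + (1−p)·(-7) = p·1 + (1−p)·0 ⟹ (-7) + 12p = 0 + 1p ⟹ p = 7/11.
Country 1 indifferent between Up and Down: q·4 + (1−q)·6 = q·5 + (1−q)·3 ⟹ 6 + (-2)q = 3 + 2q ⟹ q = 3/4.

p = 7/11, q = 3/4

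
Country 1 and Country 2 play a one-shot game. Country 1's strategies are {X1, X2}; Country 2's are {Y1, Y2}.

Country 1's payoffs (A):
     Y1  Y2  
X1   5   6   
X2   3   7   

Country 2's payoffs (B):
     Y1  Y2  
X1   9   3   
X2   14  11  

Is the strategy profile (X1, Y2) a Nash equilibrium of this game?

No

Holding Country 2 at Y2: Country 1 gets 6 from X1 but could get 7 by switching to X2. Country 1 has a profitable deviation.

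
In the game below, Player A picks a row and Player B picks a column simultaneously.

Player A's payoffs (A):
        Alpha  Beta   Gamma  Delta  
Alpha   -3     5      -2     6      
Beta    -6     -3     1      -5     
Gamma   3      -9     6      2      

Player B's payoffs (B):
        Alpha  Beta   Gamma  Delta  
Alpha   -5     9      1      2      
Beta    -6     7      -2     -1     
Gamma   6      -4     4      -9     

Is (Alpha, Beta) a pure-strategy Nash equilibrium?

Yes

Holding Player B at Beta: Player A gets 5 from Alpha, versus -3 from Beta, -9 from Gamma. No profitable deviation for Player A.
Holding Player A at Alpha: Player B gets 9 from Beta, versus -5 from Alpha, 1 from Gamma, 2 from Delta. No profitable deviation for Player B either.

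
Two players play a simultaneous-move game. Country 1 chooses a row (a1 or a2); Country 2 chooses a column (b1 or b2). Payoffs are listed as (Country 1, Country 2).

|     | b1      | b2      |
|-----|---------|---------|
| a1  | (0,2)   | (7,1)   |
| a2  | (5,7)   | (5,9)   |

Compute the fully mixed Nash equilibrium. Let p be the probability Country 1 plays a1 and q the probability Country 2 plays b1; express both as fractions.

In a mixed NE each player is indifferent between their pure strategies, so the opponent's mix sets the indifference.
Country 2 indifferent between b1 and b2: p·2 + (1−p)·7 = p·1 + (1−p)·9 ⟹ 7 + (-5)p = 9 + (-8)p ⟹ p = 2/3.
Country 1 indifferent between a1 and a2: q·0 + (1−q)·7 = q·5 + (1−q)·5 ⟹ 7 + (-7)q = 5 + 0q ⟹ q = 2/7.

p = 2/3, q = 2/7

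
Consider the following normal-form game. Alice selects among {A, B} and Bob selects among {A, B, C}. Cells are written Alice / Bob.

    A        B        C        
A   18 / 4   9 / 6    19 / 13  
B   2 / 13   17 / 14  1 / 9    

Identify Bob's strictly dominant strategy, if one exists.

Check whether one of Bob's strategies beats all alternatives regardless of what the opponent does.
A is not dominant: against A, B gives 6 > 4.
B is not dominant: against A, C gives 13 > 6.
C is not dominant: against B, A gives 13 > 9.
No single strategy is best against every opponent action.

None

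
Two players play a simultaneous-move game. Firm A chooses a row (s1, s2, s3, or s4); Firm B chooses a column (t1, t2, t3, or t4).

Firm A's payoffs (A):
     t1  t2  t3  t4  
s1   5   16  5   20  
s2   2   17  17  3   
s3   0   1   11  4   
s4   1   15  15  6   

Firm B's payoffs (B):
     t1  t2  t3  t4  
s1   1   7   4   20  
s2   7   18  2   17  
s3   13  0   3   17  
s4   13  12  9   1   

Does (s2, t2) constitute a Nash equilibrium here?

Yes

Holding Firm B at t2: Firm A gets 17 from s2, versus 16 from s1, 1 from s3, 15 from s4. No profitable deviation for Firm A.
Holding Firm A at s2: Firm B gets 18 from t2, versus 7 from t1, 2 from t3, 17 from t4. No profitable deviation for Firm B either.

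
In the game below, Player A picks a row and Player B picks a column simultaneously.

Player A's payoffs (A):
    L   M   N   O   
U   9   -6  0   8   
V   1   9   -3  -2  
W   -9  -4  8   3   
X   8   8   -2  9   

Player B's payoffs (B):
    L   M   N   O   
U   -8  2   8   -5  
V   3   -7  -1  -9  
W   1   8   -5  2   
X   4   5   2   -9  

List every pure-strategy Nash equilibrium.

Find each player's best response to every opponent strategy; NE are the intersections.
Player A's best responses — vs L: U (payoff 9); vs M: V (payoff 9); vs N: W (payoff 8); vs O: X (payoff 9).
Player B's best responses — vs U: N (payoff 8); vs V: L (payoff 3); vs W: M (payoff 8); vs X: M (payoff 5).
No cell has both players best-responding. For instance, Player A's best reply to N is W, but against W Player B prefers M over N.

No pure-strategy Nash equilibrium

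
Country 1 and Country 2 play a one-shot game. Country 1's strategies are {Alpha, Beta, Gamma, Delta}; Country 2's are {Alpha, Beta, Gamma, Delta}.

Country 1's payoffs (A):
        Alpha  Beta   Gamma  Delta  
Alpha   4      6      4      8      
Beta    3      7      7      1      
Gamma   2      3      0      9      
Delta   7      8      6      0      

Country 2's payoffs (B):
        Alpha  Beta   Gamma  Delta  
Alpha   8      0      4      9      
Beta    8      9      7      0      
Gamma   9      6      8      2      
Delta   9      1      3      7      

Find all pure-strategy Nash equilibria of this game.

A profile is a Nash equilibrium when each player is best-responding to the other.
Country 1's best responses — vs Alpha: Delta (payoff 7); vs Beta: Delta (payoff 8); vs Gamma: Beta (payoff 7); vs Delta: Gamma (payoff 9).
Country 2's best responses — vs Alpha: Delta (payoff 9); vs Beta: Beta (payoff 9); vs Gamma: Alpha (payoff 9); vs Delta: Alpha (payoff 9).
The only mutual best response is (Delta, Alpha); neither player gains by switching there.

(Delta, Alpha)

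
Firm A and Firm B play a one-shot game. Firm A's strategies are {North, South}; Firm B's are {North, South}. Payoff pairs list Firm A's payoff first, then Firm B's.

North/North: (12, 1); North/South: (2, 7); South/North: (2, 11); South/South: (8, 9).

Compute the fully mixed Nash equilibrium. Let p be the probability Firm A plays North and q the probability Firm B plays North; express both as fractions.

p = 1/4, q = 3/8

In a mixed NE each player is indifferent between their pure strategies, so the opponent's mix sets the indifference.
Firm B indifferent between North and South: p·1 + (1−p)·11 = p·7 + (1−p)·9 ⟹ 11 + (-10)p = 9 + (-2)p ⟹ p = 1/4.
Firm A indifferent between North and South: q·12 + (1−q)·2 = q·2 + (1−q)·8 ⟹ 2 + 10q = 8 + (-6)q ⟹ q = 3/8.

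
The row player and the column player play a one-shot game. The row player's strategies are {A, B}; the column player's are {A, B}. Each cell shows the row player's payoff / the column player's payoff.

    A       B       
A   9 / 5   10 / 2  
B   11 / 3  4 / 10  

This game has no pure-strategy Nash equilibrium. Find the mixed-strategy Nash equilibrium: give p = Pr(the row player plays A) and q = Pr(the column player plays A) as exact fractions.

p = 7/10, q = 3/4

In a mixed NE each player is indifferent between their pure strategies, so the opponent's mix sets the indifference.
The column player indifferent between A and B: p·5 + (1−p)·3 = p·2 + (1−p)·10 ⟹ 3 + 2p = 10 + (-8)p ⟹ p = 7/10.
The row player indifferent between A and B: q·9 + (1−q)·10 = q·11 + (1−q)·4 ⟹ 10 + (-1)q = 4 + 7q ⟹ q = 3/4.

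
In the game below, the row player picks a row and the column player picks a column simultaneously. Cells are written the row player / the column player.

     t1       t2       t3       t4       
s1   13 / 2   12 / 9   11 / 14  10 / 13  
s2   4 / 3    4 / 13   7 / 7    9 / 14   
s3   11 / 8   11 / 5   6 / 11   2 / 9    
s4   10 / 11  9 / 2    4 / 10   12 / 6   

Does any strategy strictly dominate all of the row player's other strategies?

No strictly dominant strategy

A strategy is strictly dominant if it gives the row player a strictly higher payoff than every other strategy, against every choice by the opponent.
s1 is not dominant: against t4, s4 gives 12 > 10.
s2 is not dominant: against t1, s1 gives 13 > 4.
s3 is not dominant: against t1, s1 gives 13 > 11.
s4 is not dominant: against t1, s1 gives 13 > 10.
No single strategy is best against every opponent action.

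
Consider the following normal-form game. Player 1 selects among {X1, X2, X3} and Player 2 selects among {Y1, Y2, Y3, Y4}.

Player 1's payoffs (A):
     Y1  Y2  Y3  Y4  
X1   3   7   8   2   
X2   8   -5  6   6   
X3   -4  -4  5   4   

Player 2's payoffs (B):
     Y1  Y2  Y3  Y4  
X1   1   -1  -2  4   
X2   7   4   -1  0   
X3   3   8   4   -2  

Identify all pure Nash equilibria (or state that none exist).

(X2, Y1)

Find each player's best response to every opponent strategy; NE are the intersections.
Player 1's best responses — vs Y1: X2 (payoff 8); vs Y2: X1 (payoff 7); vs Y3: X1 (payoff 8); vs Y4: X2 (payoff 6).
Player 2's best responses — vs X1: Y4 (payoff 4); vs X2: Y1 (payoff 7); vs X3: Y2 (payoff 8).
The only mutual best response is (X2, Y1); neither player gains by switching there.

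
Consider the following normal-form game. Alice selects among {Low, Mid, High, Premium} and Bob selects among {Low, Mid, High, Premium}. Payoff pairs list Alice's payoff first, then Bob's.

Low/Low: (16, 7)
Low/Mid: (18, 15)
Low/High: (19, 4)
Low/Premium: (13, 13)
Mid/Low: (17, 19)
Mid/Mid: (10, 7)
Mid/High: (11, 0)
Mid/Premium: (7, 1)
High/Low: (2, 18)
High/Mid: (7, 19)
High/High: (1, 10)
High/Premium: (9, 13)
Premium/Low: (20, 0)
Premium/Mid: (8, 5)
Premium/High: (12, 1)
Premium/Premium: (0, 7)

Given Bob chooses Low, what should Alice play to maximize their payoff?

Premium

With Bob fixed at Low, Alice's payoffs are: Low → 16, Mid → 17, High → 2, Premium → 20.
The maximum is 20, achieved by Premium.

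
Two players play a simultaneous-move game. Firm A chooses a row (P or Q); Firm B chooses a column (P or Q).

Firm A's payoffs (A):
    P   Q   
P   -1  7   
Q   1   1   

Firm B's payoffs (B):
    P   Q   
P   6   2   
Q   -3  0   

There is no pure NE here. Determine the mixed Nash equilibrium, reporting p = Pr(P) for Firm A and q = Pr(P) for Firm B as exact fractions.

p = 3/7, q = 3/4

In a mixed NE each player is indifferent between their pure strategies, so the opponent's mix sets the indifference.
Firm B indifferent between P and Q: p·6 + (1−p)·(-3) = p·2 + (1−p)·0 ⟹ (-3) + 9p = 0 + 2p ⟹ p = 3/7.
Firm A indifferent between P and Q: q·(-1) + (1−q)·7 = q·1 + (1−q)·1 ⟹ 7 + (-8)q = 1 + 0q ⟹ q = 3/4.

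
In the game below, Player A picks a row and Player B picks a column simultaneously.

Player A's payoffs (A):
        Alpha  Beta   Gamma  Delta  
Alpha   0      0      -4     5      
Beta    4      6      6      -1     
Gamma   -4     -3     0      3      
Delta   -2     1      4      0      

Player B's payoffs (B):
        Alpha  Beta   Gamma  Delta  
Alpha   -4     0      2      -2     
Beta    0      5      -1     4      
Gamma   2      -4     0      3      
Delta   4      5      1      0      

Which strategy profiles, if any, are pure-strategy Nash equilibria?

Check mutual best responses: a cell is a NE iff neither player can gain by unilaterally deviating.
Player A's best responses — vs Alpha: Beta (payoff 4); vs Beta: Beta (payoff 6); vs Gamma: Beta (payoff 6); vs Delta: Alpha (payoff 5).
Player B's best responses — vs Alpha: Gamma (payoff 2); vs Beta: Beta (payoff 5); vs Gamma: Delta (payoff 3); vs Delta: Beta (payoff 5).
The only mutual best response is (Beta, Beta); neither player gains by switching there.

(Beta, Beta)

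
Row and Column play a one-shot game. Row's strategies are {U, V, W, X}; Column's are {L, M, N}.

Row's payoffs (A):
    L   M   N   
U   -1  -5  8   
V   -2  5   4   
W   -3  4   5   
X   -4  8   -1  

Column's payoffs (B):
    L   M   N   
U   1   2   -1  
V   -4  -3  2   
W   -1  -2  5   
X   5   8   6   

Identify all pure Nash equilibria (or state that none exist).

Find each player's best response to every opponent strategy; NE are the intersections.
Row's best responses — vs L: U (payoff -1); vs M: X (payoff 8); vs N: U (payoff 8).
Column's best responses — vs U: M (payoff 2); vs V: N (payoff 2); vs W: N (payoff 5); vs X: M (payoff 8).
The only mutual best response is (X, M); neither player gains by switching there.

(X, M)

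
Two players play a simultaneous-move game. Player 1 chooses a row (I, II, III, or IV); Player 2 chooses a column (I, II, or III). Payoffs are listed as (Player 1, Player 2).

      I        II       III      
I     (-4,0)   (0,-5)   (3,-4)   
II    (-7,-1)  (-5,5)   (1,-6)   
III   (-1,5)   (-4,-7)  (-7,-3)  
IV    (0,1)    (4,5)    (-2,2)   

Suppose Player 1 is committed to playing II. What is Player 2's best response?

II

With Player 1 fixed at II, Player 2's payoffs are: I → -1, II → 5, III → -6.
The maximum is 5, achieved by II.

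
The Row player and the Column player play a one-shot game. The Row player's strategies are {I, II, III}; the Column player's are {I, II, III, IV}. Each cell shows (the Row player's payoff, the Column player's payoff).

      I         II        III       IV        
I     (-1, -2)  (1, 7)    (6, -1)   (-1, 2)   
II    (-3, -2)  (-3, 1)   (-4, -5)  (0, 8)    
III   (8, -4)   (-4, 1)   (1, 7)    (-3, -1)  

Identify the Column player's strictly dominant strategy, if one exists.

A strategy is strictly dominant if it gives the Column player a strictly higher payoff than every other strategy, against every choice by the opponent.
I is not dominant: against I, II gives 7 > -2.
II is not dominant: against II, IV gives 8 > 1.
III is not dominant: against I, II gives 7 > -1.
IV is not dominant: against I, II gives 7 > 2.
No single strategy is best against every opponent action.

No strictly dominant strategy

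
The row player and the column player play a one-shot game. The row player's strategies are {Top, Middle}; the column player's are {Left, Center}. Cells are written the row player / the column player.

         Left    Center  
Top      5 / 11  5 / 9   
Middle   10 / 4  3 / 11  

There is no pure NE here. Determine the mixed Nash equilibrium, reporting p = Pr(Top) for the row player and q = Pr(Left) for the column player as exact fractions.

p = 7/9, q = 2/7

Each player's mixing probability is pinned down by making the *other* player indifferent.
The column player indifferent between Left and Center: p·11 + (1−p)·4 = p·9 + (1−p)·11 ⟹ 4 + 7p = 11 + (-2)p ⟹ p = 7/9.
The row player indifferent between Top and Middle: q·5 + (1−q)·5 = q·10 + (1−q)·3 ⟹ 5 + 0q = 3 + 7q ⟹ q = 2/7.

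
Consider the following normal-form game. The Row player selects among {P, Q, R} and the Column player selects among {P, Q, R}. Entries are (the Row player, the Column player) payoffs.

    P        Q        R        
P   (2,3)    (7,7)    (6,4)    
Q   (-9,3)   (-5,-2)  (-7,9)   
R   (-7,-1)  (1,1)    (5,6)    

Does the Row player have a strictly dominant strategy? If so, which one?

Check whether one of the Row player's strategies beats all alternatives regardless of what the opponent does.
P strictly dominates: vs P: 2 > each of {-9, -7}; vs Q: 7 > each of {-5, 1}; vs R: 6 > each of {-7, 5}.

P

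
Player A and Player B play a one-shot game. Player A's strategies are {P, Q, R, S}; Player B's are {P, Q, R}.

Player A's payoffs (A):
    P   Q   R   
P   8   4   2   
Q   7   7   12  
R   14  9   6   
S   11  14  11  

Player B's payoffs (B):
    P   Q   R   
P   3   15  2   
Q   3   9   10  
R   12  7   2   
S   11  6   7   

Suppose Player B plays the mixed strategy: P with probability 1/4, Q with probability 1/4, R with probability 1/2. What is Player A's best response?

Player A's best reply maximizes expected payoff against the mix.
P: (1/4)·8 + (1/4)·4 + (1/2)·2 = 4
Q: (1/4)·7 + (1/4)·7 + (1/2)·12 = 19/2
R: (1/4)·14 + (1/4)·9 + (1/2)·6 = 35/4
S: (1/4)·11 + (1/4)·14 + (1/2)·11 = 47/4
Highest expected payoff is 47/4, from S.

S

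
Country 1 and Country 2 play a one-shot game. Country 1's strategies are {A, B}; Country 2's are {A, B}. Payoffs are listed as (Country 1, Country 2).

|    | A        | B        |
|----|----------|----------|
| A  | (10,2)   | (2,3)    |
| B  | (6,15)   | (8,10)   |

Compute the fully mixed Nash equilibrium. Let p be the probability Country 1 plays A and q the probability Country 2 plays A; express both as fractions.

p = 5/6, q = 3/5

In a mixed NE each player is indifferent between their pure strategies, so the opponent's mix sets the indifference.
Country 2 indifferent between A and B: p·2 + (1−p)·15 = p·3 + (1−p)·10 ⟹ 15 + (-13)p = 10 + (-7)p ⟹ p = 5/6.
Country 1 indifferent between A and B: q·10 + (1−q)·2 = q·6 + (1−q)·8 ⟹ 2 + 8q = 8 + (-2)q ⟹ q = 3/5.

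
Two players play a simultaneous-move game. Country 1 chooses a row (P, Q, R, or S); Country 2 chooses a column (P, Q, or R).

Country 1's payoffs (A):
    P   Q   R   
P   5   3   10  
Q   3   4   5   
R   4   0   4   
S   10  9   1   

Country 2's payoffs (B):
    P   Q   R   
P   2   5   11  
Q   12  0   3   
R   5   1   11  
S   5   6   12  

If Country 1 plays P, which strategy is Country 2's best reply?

With Country 1 fixed at P, Country 2's payoffs are: P → 2, Q → 5, R → 11.
The maximum is 11, achieved by R.

R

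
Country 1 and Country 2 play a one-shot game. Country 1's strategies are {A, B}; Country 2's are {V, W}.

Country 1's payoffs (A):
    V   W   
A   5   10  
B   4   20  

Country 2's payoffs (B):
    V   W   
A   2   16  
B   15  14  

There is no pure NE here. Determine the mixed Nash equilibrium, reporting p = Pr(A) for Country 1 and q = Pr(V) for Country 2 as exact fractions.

In a mixed NE each player is indifferent between their pure strategies, so the opponent's mix sets the indifference.
Country 2 indifferent between V and W: p·2 + (1−p)·15 = p·16 + (1−p)·14 ⟹ 15 + (-13)p = 14 + 2p ⟹ p = 1/15.
Country 1 indifferent between A and B: q·5 + (1−q)·10 = q·4 + (1−q)·20 ⟹ 10 + (-5)q = 20 + (-16)q ⟹ q = 10/11.

p = 1/15, q = 10/11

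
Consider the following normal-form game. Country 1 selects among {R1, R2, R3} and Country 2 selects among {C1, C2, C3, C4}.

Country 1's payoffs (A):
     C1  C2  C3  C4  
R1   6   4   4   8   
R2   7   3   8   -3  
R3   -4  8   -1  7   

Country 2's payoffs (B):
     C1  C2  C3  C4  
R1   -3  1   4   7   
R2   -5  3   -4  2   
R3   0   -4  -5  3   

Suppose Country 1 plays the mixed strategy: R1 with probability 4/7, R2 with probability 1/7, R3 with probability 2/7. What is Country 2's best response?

C4

Country 2's best reply maximizes expected payoff against the mix.
C1: (4/7)·(-3) + (1/7)·(-5) + (2/7)·0 = -17/7
C2: (4/7)·1 + (1/7)·3 + (2/7)·(-4) = -1/7
C3: (4/7)·4 + (1/7)·(-4) + (2/7)·(-5) = 2/7
C4: (4/7)·7 + (1/7)·2 + (2/7)·3 = 36/7
Highest expected payoff is 36/7, from C4.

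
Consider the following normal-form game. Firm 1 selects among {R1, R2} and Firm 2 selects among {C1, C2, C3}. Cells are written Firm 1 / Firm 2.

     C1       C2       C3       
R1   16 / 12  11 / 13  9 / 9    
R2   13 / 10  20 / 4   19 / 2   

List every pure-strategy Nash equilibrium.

There is no pure-strategy Nash equilibrium

A profile is a Nash equilibrium when each player is best-responding to the other.
Firm 1's best responses — vs C1: R1 (payoff 16); vs C2: R2 (payoff 20); vs C3: R2 (payoff 19).
Firm 2's best responses — vs R1: C2 (payoff 13); vs R2: C1 (payoff 10).
No cell has both players best-responding. For instance, Firm 1's best reply to C1 is R1, but against R1 Firm 2 prefers C2 over C1.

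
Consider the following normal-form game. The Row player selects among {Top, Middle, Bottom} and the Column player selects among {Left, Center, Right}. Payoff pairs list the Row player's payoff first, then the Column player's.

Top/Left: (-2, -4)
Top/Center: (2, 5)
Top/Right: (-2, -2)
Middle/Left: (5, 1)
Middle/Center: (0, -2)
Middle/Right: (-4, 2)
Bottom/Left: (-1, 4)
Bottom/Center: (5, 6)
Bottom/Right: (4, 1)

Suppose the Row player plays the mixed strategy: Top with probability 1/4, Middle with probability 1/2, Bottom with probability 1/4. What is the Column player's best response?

The Column player's best reply maximizes expected payoff against the mix.
Left: (1/4)·(-4) + (1/2)·1 + (1/4)·4 = 1/2
Center: (1/4)·5 + (1/2)·(-2) + (1/4)·6 = 7/4
Right: (1/4)·(-2) + (1/2)·2 + (1/4)·1 = 3/4
Highest expected payoff is 7/4, from Center.

Center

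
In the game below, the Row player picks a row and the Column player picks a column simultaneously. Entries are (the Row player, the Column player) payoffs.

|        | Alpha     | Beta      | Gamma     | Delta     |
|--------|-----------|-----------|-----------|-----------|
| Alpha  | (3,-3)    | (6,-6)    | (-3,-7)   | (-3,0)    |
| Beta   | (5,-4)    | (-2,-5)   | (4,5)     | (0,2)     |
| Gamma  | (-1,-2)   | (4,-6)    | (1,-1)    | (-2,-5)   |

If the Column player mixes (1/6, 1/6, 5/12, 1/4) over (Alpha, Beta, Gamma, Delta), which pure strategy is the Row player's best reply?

Compute the Row player's expected payoff from each pure strategy against the given mix.
Alpha: (1/6)·3 + (1/6)·6 + (5/12)·(-3) + (1/4)·(-3) = -1/2
Beta: (1/6)·5 + (1/6)·(-2) + (5/12)·4 + (1/4)·0 = 13/6
Gamma: (1/6)·(-1) + (1/6)·4 + (5/12)·1 + (1/4)·(-2) = 5/12
Highest expected payoff is 13/6, from Beta.

Beta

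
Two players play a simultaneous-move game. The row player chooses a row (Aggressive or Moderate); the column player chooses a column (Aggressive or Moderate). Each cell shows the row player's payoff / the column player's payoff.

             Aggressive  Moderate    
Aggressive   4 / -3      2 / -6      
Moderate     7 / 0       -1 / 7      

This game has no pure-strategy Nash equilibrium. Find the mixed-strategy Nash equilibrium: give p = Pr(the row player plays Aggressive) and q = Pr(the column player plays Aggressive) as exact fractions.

Each player's mixing probability is pinned down by making the *other* player indifferent.
The column player indifferent between Aggressive and Moderate: p·(-3) + (1−p)·0 = p·(-6) + (1−p)·7 ⟹ 0 + (-3)p = 7 + (-13)p ⟹ p = 7/10.
The row player indifferent between Aggressive and Moderate: q·4 + (1−q)·2 = q·7 + (1−q)·(-1) ⟹ 2 + 2q = (-1) + 8q ⟹ q = 1/2.

p = 7/10, q = 1/2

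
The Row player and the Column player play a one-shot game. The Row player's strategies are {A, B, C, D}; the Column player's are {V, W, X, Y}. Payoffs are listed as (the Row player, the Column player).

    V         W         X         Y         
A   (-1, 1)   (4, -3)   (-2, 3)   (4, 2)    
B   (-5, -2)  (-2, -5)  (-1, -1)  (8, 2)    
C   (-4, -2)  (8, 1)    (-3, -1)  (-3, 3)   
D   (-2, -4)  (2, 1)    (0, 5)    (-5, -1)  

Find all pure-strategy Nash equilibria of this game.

(B, Y) and (D, X)

Find each player's best response to every opponent strategy; NE are the intersections.
The Row player's best responses — vs V: A (payoff -1); vs W: C (payoff 8); vs X: D (payoff 0); vs Y: B (payoff 8).
The Column player's best responses — vs A: X (payoff 3); vs B: Y (payoff 2); vs C: Y (payoff 3); vs D: X (payoff 5).
Mutual best responses occur at (B, Y) and (D, X); at each, neither player gains by switching.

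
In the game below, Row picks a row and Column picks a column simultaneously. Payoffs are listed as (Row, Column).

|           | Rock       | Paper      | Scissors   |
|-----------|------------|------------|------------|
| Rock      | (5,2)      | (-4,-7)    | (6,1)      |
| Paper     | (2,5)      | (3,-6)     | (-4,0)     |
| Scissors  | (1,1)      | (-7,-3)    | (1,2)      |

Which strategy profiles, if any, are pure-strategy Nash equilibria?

(Rock, Rock)

Find each player's best response to every opponent strategy; NE are the intersections.
Row's best responses — vs Rock: Rock (payoff 5); vs Paper: Paper (payoff 3); vs Scissors: Rock (payoff 6).
Column's best responses — vs Rock: Rock (payoff 2); vs Paper: Rock (payoff 5); vs Scissors: Scissors (payoff 2).
The only mutual best response is (Rock, Rock); neither player gains by switching there.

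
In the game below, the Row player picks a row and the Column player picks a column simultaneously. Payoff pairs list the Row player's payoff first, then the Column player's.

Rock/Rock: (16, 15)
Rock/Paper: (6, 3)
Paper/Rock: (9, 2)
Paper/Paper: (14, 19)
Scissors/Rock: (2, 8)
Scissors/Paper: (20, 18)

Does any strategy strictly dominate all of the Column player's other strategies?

Check whether one of the Column player's strategies beats all alternatives regardless of what the opponent does.
Rock is not dominant: against Paper, Paper gives 19 > 2.
Paper is not dominant: against Rock, Rock gives 15 > 3.
No single strategy is best against every opponent action.

None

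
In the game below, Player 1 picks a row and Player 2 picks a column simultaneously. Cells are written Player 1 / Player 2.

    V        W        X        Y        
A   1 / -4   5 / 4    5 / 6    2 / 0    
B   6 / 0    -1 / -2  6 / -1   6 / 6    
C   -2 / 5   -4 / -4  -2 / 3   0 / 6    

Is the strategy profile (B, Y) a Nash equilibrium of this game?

Yes

Holding Player 2 at Y: Player 1 gets 6 from B, versus 2 from A, 0 from C. No profitable deviation for Player 1.
Holding Player 1 at B: Player 2 gets 6 from Y, versus 0 from V, -2 from W, -1 from X. No profitable deviation for Player 2 either.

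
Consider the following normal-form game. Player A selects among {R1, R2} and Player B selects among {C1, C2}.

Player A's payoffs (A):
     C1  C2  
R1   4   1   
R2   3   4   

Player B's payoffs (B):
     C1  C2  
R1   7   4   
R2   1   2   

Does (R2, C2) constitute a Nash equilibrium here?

Yes

Holding Player B at C2: Player A gets 4 from R2, versus 1 from R1. No profitable deviation for Player A.
Holding Player A at R2: Player B gets 2 from C2, versus 1 from C1. No profitable deviation for Player B either.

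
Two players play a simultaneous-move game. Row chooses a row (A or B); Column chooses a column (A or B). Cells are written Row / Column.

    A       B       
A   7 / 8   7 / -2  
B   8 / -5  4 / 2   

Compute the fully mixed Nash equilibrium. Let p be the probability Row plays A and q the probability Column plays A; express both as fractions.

Each player's mixing probability is pinned down by making the *other* player indifferent.
Column indifferent between A and B: p·8 + (1−p)·(-5) = p·(-2) + (1−p)·2 ⟹ (-5) + 13p = 2 + (-4)p ⟹ p = 7/17.
Row indifferent between A and B: q·7 + (1−q)·7 = q·8 + (1−q)·4 ⟹ 7 + 0q = 4 + 4q ⟹ q = 3/4.

p = 7/17, q = 3/4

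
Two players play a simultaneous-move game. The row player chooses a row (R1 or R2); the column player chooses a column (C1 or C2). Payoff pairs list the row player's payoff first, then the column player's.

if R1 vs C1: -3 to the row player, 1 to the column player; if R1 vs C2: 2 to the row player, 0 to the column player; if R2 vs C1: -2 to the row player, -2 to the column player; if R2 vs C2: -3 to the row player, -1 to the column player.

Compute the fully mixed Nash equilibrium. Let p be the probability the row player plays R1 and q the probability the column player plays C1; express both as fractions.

Each player's mixing probability is pinned down by making the *other* player indifferent.
The column player indifferent between C1 and C2: p·1 + (1−p)·(-2) = p·0 + (1−p)·(-1) ⟹ (-2) + 3p = (-1) + 1p ⟹ p = 1/2.
The row player indifferent between R1 and R2: q·(-3) + (1−q)·2 = q·(-2) + (1−q)·(-3) ⟹ 2 + (-5)q = (-3) + 1q ⟹ q = 5/6.

p = 1/2, q = 5/6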